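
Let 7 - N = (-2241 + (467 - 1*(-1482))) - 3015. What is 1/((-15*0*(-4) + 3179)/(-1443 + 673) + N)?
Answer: 70/231691 ≈ 0.00030213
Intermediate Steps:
N = 3314 (N = 7 - ((-2241 + (467 - 1*(-1482))) - 3015) = 7 - ((-2241 + (467 + 1482)) - 3015) = 7 - ((-2241 + 1949) - 3015) = 7 - (-292 - 3015) = 7 - 1*(-3307) = 7 + 3307 = 3314)
1/((-15*0*(-4) + 3179)/(-1443 + 673) + N) = 1/((-15*0*(-4) + 3179)/(-1443 + 673) + 3314) = 1/((0*(-4) + 3179)/(-770) + 3314) = 1/((0 + 3179)*(-1/770) + 3314) = 1/(3179*(-1/770) + 3314) = 1/(-289/70 + 3314) = 1/(231691/70) = 70/231691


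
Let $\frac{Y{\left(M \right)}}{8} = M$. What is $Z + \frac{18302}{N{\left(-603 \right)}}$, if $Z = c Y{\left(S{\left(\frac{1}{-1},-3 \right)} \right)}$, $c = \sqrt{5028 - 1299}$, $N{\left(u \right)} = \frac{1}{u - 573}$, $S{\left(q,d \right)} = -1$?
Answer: $-21523152 - 8 \sqrt{3729} \approx -2.1524 \cdot 10^{7}$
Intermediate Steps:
$Y{\left(M \right)} = 8 M$
$N{\left(u \right)} = \frac{1}{-573 + u}$
$c = \sqrt{3729} \approx 61.066$
$Z = - 8 \sqrt{3729}$ ($Z = \sqrt{3729} \cdot 8 \left(-1\right) = \sqrt{3729} \left(-8\right) = - 8 \sqrt{3729} \approx -488.52$)
$Z + \frac{18302}{N{\left(-603 \right)}} = - 8 \sqrt{3729} + \frac{18302}{\frac{1}{-573 - 603}} = - 8 \sqrt{3729} + \frac{18302}{\frac{1}{-1176}} = - 8 \sqrt{3729} + \frac{18302}{- \frac{1}{1176}} = - 8 \sqrt{3729} + 18302 \left(-1176\right) = - 8 \sqrt{3729} - 21523152 = -21523152 - 8 \sqrt{3729}$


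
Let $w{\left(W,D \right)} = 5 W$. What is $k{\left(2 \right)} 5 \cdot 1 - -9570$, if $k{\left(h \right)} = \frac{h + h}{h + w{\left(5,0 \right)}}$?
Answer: $\frac{258410}{27} \approx 9570.7$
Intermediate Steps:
$k{\left(h \right)} = \frac{2 h}{25 + h}$ ($k{\left(h \right)} = \frac{h + h}{h + 5 \cdot 5} = \frac{2 h}{h + 25} = \frac{2 h}{25 + h}$)
$k{\left(2 \right)} 5 \cdot 1 - -9570 = 2 \cdot 2 \frac{1}{25 + 2} \cdot 5 \cdot 1 - -9570 = 2 \cdot 2 \cdot \frac{1}{27} \cdot 5 \cdot 1 + 9570 = \frac{4}{27} \cdot 5 \cdot 1 + 9570 = \frac{20}{27} \cdot 1 + 9570 = \frac{20}{27} + 9570 = \frac{258410}{27}$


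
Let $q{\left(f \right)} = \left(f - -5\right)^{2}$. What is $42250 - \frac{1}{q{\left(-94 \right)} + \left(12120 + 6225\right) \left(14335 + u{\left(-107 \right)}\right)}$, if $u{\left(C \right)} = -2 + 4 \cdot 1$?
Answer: $\frac{11112602858499}{263020186} \approx 42250.0$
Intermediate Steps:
$u{\left(C \right)} = 2$ ($u{\left(C \right)} = -2 + 4 = 2$)
$q{\left(f \right)} = \left(5 + f\right)^{2}$ ($q{\left(f \right)} = \left(f + 5\right)^{2} = \left(5 + f\right)^{2}$)
$42250 - \frac{1}{q{\left(-94 \right)} + \left(12120 + 6225\right) \left(14335 + u{\left(-107 \right)}\right)} = 42250 - \frac{1}{\left(5 - 94\right)^{2} + \left(12120 + 6225\right) \left(14335 + 2\right)} = 42250 - \frac{1}{\left(-89\right)^{2} + 18345 \cdot 14337} = 42250 - \frac{1}{7921 + 263012265} = 42250 - \frac{1}{263020186} = \frac{11112602858499}{263020186}$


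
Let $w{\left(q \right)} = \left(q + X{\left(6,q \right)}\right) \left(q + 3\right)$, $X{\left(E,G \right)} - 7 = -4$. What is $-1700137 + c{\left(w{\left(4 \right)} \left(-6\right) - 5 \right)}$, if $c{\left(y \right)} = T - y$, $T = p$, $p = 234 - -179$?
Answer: $-1699425$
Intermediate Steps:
$p = 413$ ($p = 234 + 179 = 413$)
$X{\left(E,G \right)} = 3$ ($X{\left(E,G \right)} = 7 - 4 = 3$)
$w{\left(q \right)} = \left(3 + q\right)^{2}$ ($w{\left(q \right)} = \left(q + 3\right) \left(q + 3\right) = \left(3 + q\right) \left(3 + q\right) = \left(3 + q\right)^{2}$)
$T = 413$
$c{\left(y \right)} = 413 - y$
$-1700137 + c{\left(w{\left(4 \right)} \left(-6\right) - 5 \right)} = -1700137 + \left(413 - \left(\left(9 + 4^{2} + 6 \cdot 4\right) \left(-6\right) - 5\right)\right) = -1700137 + \left(413 - \left(\left(9 + 16 + 24\right) \left(-6\right) - 5\right)\right) = -1700137 + \left(413 - \left(49 \left(-6\right) - 5\right)\right) = -1700137 + \left(413 - \left(-294 - 5\right)\right) = -1700137 + \left(413 - -299\right) = -1700137 + \left(413 + 299\right) = -1700137 + 712 = -1699425$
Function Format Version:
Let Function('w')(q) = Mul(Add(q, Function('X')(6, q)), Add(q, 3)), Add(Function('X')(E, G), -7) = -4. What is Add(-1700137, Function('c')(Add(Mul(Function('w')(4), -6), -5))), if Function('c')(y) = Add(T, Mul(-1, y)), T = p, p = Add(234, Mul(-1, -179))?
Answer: -1699425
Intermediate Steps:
p = 413 (p = Add(234, 179) = 413)
Function('X')(E, G) = 3 (Function('X')(E, G) = Add(7, -4) = 3)
Function('w')(q) = Pow(Add(3, q), 2) (Function('w')(q) = Mul(Add(q, 3), Add(q, 3)) = Mul(Add(3, q), Add(3, q)) = Pow(Add(3, q), 2))
T = 413
Function('c')(y) = Add(413, Mul(-1, y))
Add(-1700137, Function('c')(Add(Mul(Function('w')(4), -6), -5))) = Add(-1700137, Add(413, Mul(-1, Add(Mul(Add(9, Pow(4, 2), Mul(6, 4)), -6), -5)))) = Add(-1700137, Add(413, Mul(-1, Add(Mul(Add(9, 16, 24), -6), -5)))) = Add(-1700137, Add(413, Mul(-1, Add(Mul(49, -6), -5)))) = Add(-1700137, Add(413, Mul(-1, Add(-294, -5)))) = Add(-1700137, Add(413, Mul(-1, -299))) = Add(-1700137, Add(413, 299)) = Add(-1700137, 712) = -1699425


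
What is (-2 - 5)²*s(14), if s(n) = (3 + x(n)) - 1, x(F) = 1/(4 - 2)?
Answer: 245/2 ≈ 122.50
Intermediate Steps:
x(F) = ½ (x(F) = 1/2 = ½)
s(n) = 5/2 (s(n) = (3 + ½) - 1 = 7/2 - 1 = 5/2)
(-2 - 5)²*s(14) = (-2 - 5)²*(5/2) = (-7)²*(5/2) = 49*(5/2) = 245/2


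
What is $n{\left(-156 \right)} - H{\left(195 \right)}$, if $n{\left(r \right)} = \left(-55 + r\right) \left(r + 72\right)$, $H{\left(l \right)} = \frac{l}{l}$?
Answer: $17723$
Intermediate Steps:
$H{\left(l \right)} = 1$
$n{\left(r \right)} = \left(-55 + r\right) \left(72 + r\right)$
$n{\left(-156 \right)} - H{\left(195 \right)} = \left(-3960 + \left(-156\right)^{2} + 17 \left(-156\right)\right) - 1 = \left(-3960 + 24336 - 2652\right) - 1 = 17724 - 1 = 17723$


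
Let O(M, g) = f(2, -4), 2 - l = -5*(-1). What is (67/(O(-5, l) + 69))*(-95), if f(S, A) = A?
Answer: -1273/13 ≈ -97.923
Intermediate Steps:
l = -3 (l = 2 - (-5)*(-1) = 2 - 1*5 = 2 - 5 = -3)
O(M, g) = -4
(67/(O(-5, l) + 69))*(-95) = (67/(-4 + 69))*(-95) = (67/65)*(-95) = -1273/13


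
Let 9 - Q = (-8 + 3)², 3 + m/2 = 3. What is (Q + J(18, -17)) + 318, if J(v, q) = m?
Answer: 302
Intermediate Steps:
m = 0 (m = -6 + 2*3 = -6 + 6 = 0)
J(v, q) = 0
Q = -16 (Q = 9 - (-8 + 3)² = 9 - 1*(-5)² = 9 - 1*25 = 9 - 25 = -16)
(Q + J(18, -17)) + 318 = (-16 + 0) + 318 = -16 + 318 = 302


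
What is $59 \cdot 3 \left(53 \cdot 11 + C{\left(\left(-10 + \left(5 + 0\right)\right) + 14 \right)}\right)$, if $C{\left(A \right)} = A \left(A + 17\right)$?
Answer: $144609$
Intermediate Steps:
$C{\left(A \right)} = A \left(17 + A\right)$
$59 \cdot 3 \left(53 \cdot 11 + C{\left(\left(-10 + \left(5 + 0\right)\right) + 14 \right)}\right) = 59 \cdot 3 \left(53 \cdot 11 + \left(\left(-10 + \left(5 + 0\right)\right) + 14\right) \left(17 + \left(\left(-10 + \left(5 + 0\right)\right) + 14\right)\right)\right) = 177 \left(583 + \left(\left(-10 + 5\right) + 14\right) \left(17 + \left(\left(-10 + 5\right) + 14\right)\right)\right) = 177 \left(583 + \left(-5 + 14\right) \left(17 + \left(-5 + 14\right)\right)\right) = 177 \left(583 + 9 \left(17 + 9\right)\right) = 177 \left(583 + 9 \cdot 26\right) = 177 \left(583 + 234\right) = 177 \cdot 817 = 144609$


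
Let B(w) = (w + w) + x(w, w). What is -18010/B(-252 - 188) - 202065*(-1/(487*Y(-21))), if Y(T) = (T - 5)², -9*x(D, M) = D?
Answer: 685917741/30781322 ≈ 22.284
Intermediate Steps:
x(D, M) = -D/9
Y(T) = (-5 + T)²
B(w) = 17*w/9 (B(w) = (w + w) - w/9 = 2*w - w/9 = 17*w/9)
-18010/B(-252 - 188) - 202065*(-1/(487*Y(-21))) = -18010*9/(17*(-252 - 188)) - 202065*(-1/(487*(-5 - 21)²)) = -18010/((17/9)*(-440)) - 202065/((-487*(-26)²)) = -18010/(-7480/9) - 202065/((-487*676)) = -18010*(-9/7480) - 202065/(-329212) = 16209/748 - 202065*(-1/329212) = 16209/748 + 202065/329212 = 685917741/30781322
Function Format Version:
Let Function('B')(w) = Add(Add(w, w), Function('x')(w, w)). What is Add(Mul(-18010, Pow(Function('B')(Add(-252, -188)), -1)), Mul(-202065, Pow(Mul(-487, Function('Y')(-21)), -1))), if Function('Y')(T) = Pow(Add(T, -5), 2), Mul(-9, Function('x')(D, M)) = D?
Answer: Rational(685917741, 30781322) ≈ 22.284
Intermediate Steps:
Function('x')(D, M) = Mul(Rational(-1, 9), D)
Function('Y')(T) = Pow(Add(-5, T), 2)
Function('B')(w) = Mul(Rational(17, 9), w) (Function('B')(w) = Add(Add(w, w), Mul(Rational(-1, 9), w)) = Add(Mul(2, w), Mul(Rational(-1, 9), w)) = Mul(Rational(17, 9), w))
Add(Mul(-18010, Pow(Function('B')(Add(-252, -188)), -1)), Mul(-202065, Pow(Mul(-487, Function('Y')(-21)), -1))) = Add(Mul(-18010, Pow(Mul(Rational(17, 9), Add(-252, -188)), -1)), Mul(-202065, Pow(Mul(-487, Pow(Add(-5, -21), 2)), -1))) = Add(Mul(-18010, Pow(Mul(Rational(17, 9), -440), -1)), Mul(-202065, Pow(Mul(-487, Pow(-26, 2)), -1))) = Add(Mul(-18010, Pow(Rational(-7480, 9), -1)), Mul(-202065, Pow(Mul(-487, 676), -1))) = Add(Mul(-18010, Rational(-9, 7480)), Mul(-202065, Pow(-329212, -1))) = Add(Rational(16209, 748), Mul(-202065, Rational(-1, 329212))) = Add(Rational(16209, 748), Rational(202065, 329212)) = Rational(685917741, 30781322)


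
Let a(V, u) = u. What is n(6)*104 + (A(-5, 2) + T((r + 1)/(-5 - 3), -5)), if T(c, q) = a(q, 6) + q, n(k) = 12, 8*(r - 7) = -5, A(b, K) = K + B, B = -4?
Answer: 1247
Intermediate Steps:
A(b, K) = -4 + K (A(b, K) = K - 4 = -4 + K)
r = 51/8 (r = 7 + (⅛)*(-5) = 7 - 5/8 = 51/8 ≈ 6.3750)
T(c, q) = 6 + q
n(6)*104 + (A(-5, 2) + T((r + 1)/(-5 - 3), -5)) = 12*104 + ((-4 + 2) + (6 - 5)) = 1248 + (-2 + 1) = 1248 - 1 = 1247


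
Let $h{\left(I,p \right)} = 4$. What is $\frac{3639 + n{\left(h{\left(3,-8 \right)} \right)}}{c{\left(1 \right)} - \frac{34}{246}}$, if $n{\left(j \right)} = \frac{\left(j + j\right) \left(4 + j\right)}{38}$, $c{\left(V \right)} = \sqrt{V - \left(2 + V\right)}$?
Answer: $- \frac{144640743}{580393} - \frac{1046518317 i \sqrt{2}}{580393} \approx -249.21 - 2550.0 i$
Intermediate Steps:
$c{\left(V \right)} = i \sqrt{2}$ ($c{\left(V \right)} = \sqrt{-2} = i \sqrt{2}$)
$n{\left(j \right)} = \frac{j \left(4 + j\right)}{19}$ ($n{\left(j \right)} = 2 j \left(4 + j\right) \frac{1}{38} = \frac{j \left(4 + j\right)}{19}$)
$\frac{3639 + n{\left(h{\left(3,-8 \right)} \right)}}{c{\left(1 \right)} - \frac{34}{246}} = \frac{3639 + \frac{1}{19} \cdot 4 \left(4 + 4\right)}{i \sqrt{2} - \frac{34}{246}} = \frac{3639 + \frac{1}{19} \cdot 4 \cdot 8}{i \sqrt{2} - \frac{17}{123}} = \frac{3639 + \frac{32}{19}}{i \sqrt{2} - \frac{17}{123}} = \frac{69173}{19 \left(- \frac{17}{123} + i \sqrt{2}\right)}$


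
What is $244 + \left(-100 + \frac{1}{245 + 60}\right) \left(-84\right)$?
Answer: $\frac{2636336}{305} \approx 8643.7$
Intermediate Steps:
$244 + \left(-100 + \frac{1}{245 + 60}\right) \left(-84\right) = 244 + \left(-100 + \frac{1}{305}\right) \left(-84\right) = 244 - - \frac{2561916}{305} = 244 + \frac{2561916}{305} = \frac{2636336}{305}$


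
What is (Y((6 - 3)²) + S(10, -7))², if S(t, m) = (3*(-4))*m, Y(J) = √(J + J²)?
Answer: 7146 + 504*√10 ≈ 8739.8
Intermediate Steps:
S(t, m) = -12*m
(Y((6 - 3)²) + S(10, -7))² = (√((6 - 3)²*(1 + (6 - 3)²)) - 12*(-7))² = (√(3²*(1 + 3²)) + 84)² = (√(9*(1 + 9)) + 84)² = (√(9*10) + 84)² = (√90 + 84)² = (3*√10 + 84)² = (84 + 3*√10)²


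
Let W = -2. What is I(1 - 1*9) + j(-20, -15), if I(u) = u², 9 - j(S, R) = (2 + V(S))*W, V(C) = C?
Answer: 37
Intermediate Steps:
j(S, R) = 13 + 2*S (j(S, R) = 9 - (2 + S)*(-2) = 9 - (-4 - 2*S) = 9 + (4 + 2*S) = 13 + 2*S)
I(1 - 1*9) + j(-20, -15) = (1 - 1*9)² + (13 + 2*(-20)) = (1 - 9)² + (13 - 40) = (-8)² - 27 = 64 - 27 = 37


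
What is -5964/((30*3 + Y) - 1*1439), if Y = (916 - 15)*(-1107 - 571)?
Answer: 1988/504409 ≈ 0.0039412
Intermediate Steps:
Y = -1511878 (Y = 901*(-1678) = -1511878)
-5964/((30*3 + Y) - 1*1439) = -5964/((30*3 - 1511878) - 1*1439) = -5964/((90 - 1511878) - 1439) = -5964/(-1511788 - 1439) = -5964/(-1513227) = -5964*(-1/1513227) = 1988/504409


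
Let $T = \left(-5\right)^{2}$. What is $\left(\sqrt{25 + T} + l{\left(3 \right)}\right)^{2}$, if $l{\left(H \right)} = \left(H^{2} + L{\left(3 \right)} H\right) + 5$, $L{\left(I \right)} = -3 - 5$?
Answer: $150 - 100 \sqrt{2} \approx 8.5786$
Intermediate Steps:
$L{\left(I \right)} = -8$
$l{\left(H \right)} = 5 + H^{2} - 8 H$ ($l{\left(H \right)} = \left(H^{2} - 8 H\right) + 5 = 5 + H^{2} - 8 H$)
$T = 25$
$\left(\sqrt{25 + T} + l{\left(3 \right)}\right)^{2} = \left(\sqrt{25 + 25} + \left(5 + 3^{2} - 24\right)\right)^{2} = \left(\sqrt{50} + \left(5 + 9 - 24\right)\right)^{2} = \left(5 \sqrt{2} - 10\right)^{2} = \left(-10 + 5 \sqrt{2}\right)^{2}$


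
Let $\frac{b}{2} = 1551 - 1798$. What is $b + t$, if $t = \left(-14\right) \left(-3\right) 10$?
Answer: $-74$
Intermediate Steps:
$b = -494$ ($b = 2 \left(1551 - 1798\right) = 2 \left(-247\right) = -494$)
$t = 420$ ($t = 42 \cdot 10 = 420$)
$b + t = -494 + 420 = -74$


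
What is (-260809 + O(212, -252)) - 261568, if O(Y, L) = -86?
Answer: -522463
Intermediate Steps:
(-260809 + O(212, -252)) - 261568 = (-260809 - 86) - 261568 = -260895 - 261568 = -522463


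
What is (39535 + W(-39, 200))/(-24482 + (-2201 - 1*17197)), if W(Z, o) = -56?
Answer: -39479/43880 ≈ -0.89970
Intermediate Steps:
(39535 + W(-39, 200))/(-24482 + (-2201 - 1*17197)) = (39535 - 56)/(-24482 + (-2201 - 1*17197)) = 39479/(-24482 + (-2201 - 17197)) = 39479/(-24482 - 19398) = 39479/(-43880) = 39479*(-1/43880) = -39479/43880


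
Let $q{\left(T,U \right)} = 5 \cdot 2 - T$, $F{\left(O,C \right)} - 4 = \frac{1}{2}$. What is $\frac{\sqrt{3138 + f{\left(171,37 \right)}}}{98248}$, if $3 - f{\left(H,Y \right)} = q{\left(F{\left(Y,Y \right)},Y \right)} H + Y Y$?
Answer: $\frac{\sqrt{3326}}{196496} \approx 0.0002935$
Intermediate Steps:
$F{\left(O,C \right)} = \frac{9}{2}$ ($F{\left(O,C \right)} = 4 + \frac{1}{2} = \frac{9}{2}$)
$q{\left(T,U \right)} = 10 - T$
$f{\left(H,Y \right)} = 3 - Y^{2} - \frac{11 H}{2}$ ($f{\left(H,Y \right)} = 3 - \left(\left(10 - \frac{9}{2}\right) H + Y Y\right) = 3 - \left(\left(10 - \frac{9}{2}\right) H + Y^{2}\right) = 3 - \left(\frac{11 H}{2} + Y^{2}\right) = 3 - \left(Y^{2} + \frac{11 H}{2}\right) = 3 - Y^{2} - \frac{11 H}{2}$)
$\frac{\sqrt{3138 + f{\left(171,37 \right)}}}{98248} = \frac{\sqrt{3138 - \frac{4613}{2}}}{98248} = \sqrt{3138 - \frac{4613}{2}} \cdot \frac{1}{98248} = \sqrt{\frac{1663}{2}} \cdot \frac{1}{98248} = \frac{\sqrt{3326}}{2} \cdot \frac{1}{98248} = \frac{\sqrt{3326}}{196496}$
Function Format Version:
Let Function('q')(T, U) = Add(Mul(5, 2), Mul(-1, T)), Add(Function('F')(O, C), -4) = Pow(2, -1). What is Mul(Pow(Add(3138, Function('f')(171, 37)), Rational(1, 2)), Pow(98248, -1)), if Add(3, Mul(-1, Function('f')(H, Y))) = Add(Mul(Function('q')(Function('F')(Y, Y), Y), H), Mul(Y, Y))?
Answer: Mul(Rational(1, 196496), Pow(3326, Rational(1, 2))) ≈ 0.00029350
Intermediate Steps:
Function('F')(O, C) = Rational(9, 2) (Function('F')(O, C) = Add(4, Pow(2, -1)) = Add(4, Rational(1, 2)) = Rational(9, 2))
Function('q')(T, U) = Add(10, Mul(-1, T))
Function('f')(H, Y) = Add(3, Mul(-1, Pow(Y, 2)), Mul(Rational(-11, 2), H)) (Function('f')(H, Y) = Add(3, Mul(-1, Add(Mul(Add(10, Mul(-1, Rational(9, 2))), H), Mul(Y, Y)))) = Add(3, Mul(-1, Add(Mul(Add(10, Rational(-9, 2)), H), Pow(Y, 2)))) = Add(3, Mul(-1, Add(Mul(Rational(11, 2), H), Pow(Y, 2)))) = Add(3, Mul(-1, Add(Pow(Y, 2), Mul(Rational(11, 2), H)))) = Add(3, Add(Mul(-1, Pow(Y, 2)), Mul(Rational(-11, 2), H))) = Add(3, Mul(-1, Pow(Y, 2)), Mul(Rational(-11, 2), H)))
Mul(Pow(Add(3138, Function('f')(171, 37)), Rational(1, 2)), Pow(98248, -1)) = Mul(Pow(Add(3138, Add(3, Mul(-1, Pow(37, 2)), Mul(Rational(-11, 2), 171))), Rational(1, 2)), Pow(98248, -1)) = Mul(Pow(Add(3138, Add(3, Mul(-1, 1369), Rational(-1881, 2))), Rational(1, 2)), Rational(1, 98248)) = Mul(Pow(Add(3138, Add(3, -1369, Rational(-1881, 2))), Rational(1, 2)), Rational(1, 98248)) = Mul(Pow(Add(3138, Rational(-4613, 2)), Rational(1, 2)), Rational(1, 98248)) = Mul(Pow(Rational(1663, 2), Rational(1, 2)), Rational(1, 98248)) = Mul(Mul(Rational(1, 2), Pow(3326, Rational(1, 2))), Rational(1, 98248)) = Mul(Rational(1, 196496), Pow(3326, Rational(1, 2)))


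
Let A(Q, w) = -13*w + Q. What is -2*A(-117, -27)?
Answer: -468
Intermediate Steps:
A(Q, w) = Q - 13*w
-2*A(-117, -27) = -2*(-117 - 13*(-27)) = -2*(-117 + 351) = -2*234 = -468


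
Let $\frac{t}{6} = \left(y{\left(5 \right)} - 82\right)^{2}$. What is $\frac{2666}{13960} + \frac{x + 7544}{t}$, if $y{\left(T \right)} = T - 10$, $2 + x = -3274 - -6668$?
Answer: $\frac{68435071}{158494860} \approx 0.43178$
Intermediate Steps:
$x = 3392$ ($x = -2 - -3394 = -2 + \left(-3274 + 6668\right) = -2 + 3394 = 3392$)
$y{\left(T \right)} = -10 + T$
$t = 45414$ ($t = 6 \left(\left(-10 + 5\right) - 82\right)^{2} = 6 \left(-5 - 82\right)^{2} = 6 \left(-87\right)^{2} = 6 \cdot 7569 = 45414$)
$\frac{2666}{13960} + \frac{x + 7544}{t} = \frac{2666}{13960} + \frac{3392 + 7544}{45414} = 2666 \cdot \frac{1}{13960} + 10936 \cdot \frac{1}{45414} = \frac{1333}{6980} + \frac{5468}{22707} = \frac{68435071}{158494860}$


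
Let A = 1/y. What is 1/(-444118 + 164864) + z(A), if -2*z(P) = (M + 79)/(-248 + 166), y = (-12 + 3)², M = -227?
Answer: -10332439/11449414 ≈ -0.90244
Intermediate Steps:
y = 81 (y = (-9)² = 81)
A = 1/81 ≈ 0.012346
z(P) = -37/41 (z(P) = -(-227 + 79)/(2*(-248 + 166)) = -(-74)/(-82) = -(-74)*(-1)/82 = -½*74/41 = -37/41)
1/(-444118 + 164864) + z(A) = 1/(-444118 + 164864) - 37/41 = 1/(-279254) - 37/41 = -1/279254 - 37/41 = -10332439/11449414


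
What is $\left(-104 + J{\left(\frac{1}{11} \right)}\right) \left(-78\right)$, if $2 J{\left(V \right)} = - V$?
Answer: $\frac{89271}{11} \approx 8115.5$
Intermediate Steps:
$J{\left(V \right)} = - \frac{V}{2}$ ($J{\left(V \right)} = \frac{\left(-1\right) V}{2} = - \frac{V}{2}$)
$\left(-104 + J{\left(\frac{1}{11} \right)}\right) \left(-78\right) = \left(-104 - \frac{1}{2 \cdot 11}\right) \left(-78\right) = \left(-104 - \frac{1}{22}\right) \left(-78\right) = \left(- \frac{2289}{22}\right) \left(-78\right) = \frac{89271}{11}$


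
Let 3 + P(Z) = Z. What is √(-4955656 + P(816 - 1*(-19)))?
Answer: 6*I*√137634 ≈ 2225.9*I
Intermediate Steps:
P(Z) = -3 + Z
√(-4955656 + P(816 - 1*(-19))) = √(-4955656 + (-3 + (816 - 1*(-19)))) = √(-4955656 + (-3 + (816 + 19))) = √(-4955656 + (-3 + 835)) = √(-4955656 + 832) = √(-4954824) = 6*I*√137634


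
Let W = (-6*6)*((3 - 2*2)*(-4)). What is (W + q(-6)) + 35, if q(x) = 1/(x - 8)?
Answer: -1527/14 ≈ -109.07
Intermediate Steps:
q(x) = 1/(-8 + x)
W = -144 (W = -36*(3 - 4)*(-4) = -(-36)*(-4) = -36*4 = -144)
(W + q(-6)) + 35 = (-144 + 1/(-8 - 6)) + 35 = (-144 + 1/(-14)) + 35 = (-144 - 1/14) + 35 = -2017/14 + 35 = -1527/14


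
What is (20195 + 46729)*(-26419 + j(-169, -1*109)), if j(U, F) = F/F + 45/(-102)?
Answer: -30056471874/17 ≈ -1.7680e+9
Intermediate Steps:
j(U, F) = 19/34 (j(U, F) = 1 + 45*(-1/102) = 1 - 15/34 = 19/34)
(20195 + 46729)*(-26419 + j(-169, -1*109)) = (20195 + 46729)*(-26419 + 19/34) = 66924*(-898227/34) = -30056471874/17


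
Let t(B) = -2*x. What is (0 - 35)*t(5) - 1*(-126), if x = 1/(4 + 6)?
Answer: 133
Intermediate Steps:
x = 1/10 ≈ 0.10000
t(B) = -1/5 (t(B) = -2*1/10 = -1/5)
(0 - 35)*t(5) - 1*(-126) = (0 - 35)*(-1/5) - 1*(-126) = -35*(-1/5) + 126 = 7 + 126 = 133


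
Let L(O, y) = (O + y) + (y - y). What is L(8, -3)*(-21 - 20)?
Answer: -205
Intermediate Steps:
L(O, y) = O + y (L(O, y) = (O + y) + 0 = O + y)
L(8, -3)*(-21 - 20) = (8 - 3)*(-21 - 20) = 5*(-41) = -205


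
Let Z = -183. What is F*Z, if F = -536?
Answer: 98088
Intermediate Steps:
F*Z = -536*(-183) = 98088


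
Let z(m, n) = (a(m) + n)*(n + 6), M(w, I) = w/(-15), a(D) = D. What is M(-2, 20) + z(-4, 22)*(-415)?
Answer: -3137398/15 ≈ -2.0916e+5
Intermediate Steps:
M(w, I) = -w/15 (M(w, I) = w*(-1/15) = -w/15)
z(m, n) = (6 + n)*(m + n) (z(m, n) = (m + n)*(n + 6) = (m + n)*(6 + n) = (6 + n)*(m + n))
M(-2, 20) + z(-4, 22)*(-415) = -1/15*(-2) + (22² + 6*(-4) + 6*22 - 4*22)*(-415) = 2/15 + (484 - 24 + 132 - 88)*(-415) = 2/15 + 504*(-415) = 2/15 - 209160 = -3137398/15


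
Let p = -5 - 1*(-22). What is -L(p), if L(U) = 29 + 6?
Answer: -35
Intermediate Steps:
p = 17 (p = -5 + 22 = 17)
L(U) = 35
-L(p) = -1*35 = -35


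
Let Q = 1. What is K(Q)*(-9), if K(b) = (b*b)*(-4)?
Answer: 36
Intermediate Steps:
K(b) = -4*b² (K(b) = b²*(-4) = -4*b²)
K(Q)*(-9) = -4*1²*(-9) = -4*1*(-9) = -4*(-9) = 36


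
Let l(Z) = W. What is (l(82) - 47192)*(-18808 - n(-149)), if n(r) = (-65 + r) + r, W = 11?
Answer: 870253545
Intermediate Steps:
l(Z) = 11
n(r) = -65 + 2*r
(l(82) - 47192)*(-18808 - n(-149)) = (11 - 47192)*(-18808 - (-65 + 2*(-149))) = -47181*(-18808 - (-65 - 298)) = -47181*(-18808 - 1*(-363)) = -47181*(-18808 + 363) = -47181*(-18445) = 870253545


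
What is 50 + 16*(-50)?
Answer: -750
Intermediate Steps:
50 + 16*(-50) = 50 - 800 = -750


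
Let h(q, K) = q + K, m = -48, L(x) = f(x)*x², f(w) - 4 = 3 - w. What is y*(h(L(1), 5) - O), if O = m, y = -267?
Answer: -15753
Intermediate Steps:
f(w) = 7 - w (f(w) = 4 + (3 - w) = 7 - w)
L(x) = x²*(7 - x) (L(x) = (7 - x)*x² = x²*(7 - x))
O = -48
h(q, K) = K + q
y*(h(L(1), 5) - O) = -267*((5 + 1²*(7 - 1*1)) - 1*(-48)) = -267*((5 + 1*(7 - 1)) + 48) = -267*((5 + 1*6) + 48) = -267*((5 + 6) + 48) = -267*(11 + 48) = -267*59 = -15753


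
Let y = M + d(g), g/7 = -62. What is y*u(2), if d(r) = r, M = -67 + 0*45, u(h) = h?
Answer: -1002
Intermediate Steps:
g = -434 (g = 7*(-62) = -434)
M = -67 (M = -67 + 0 = -67)
y = -501 (y = -67 - 434 = -501)
y*u(2) = -501*2 = -1002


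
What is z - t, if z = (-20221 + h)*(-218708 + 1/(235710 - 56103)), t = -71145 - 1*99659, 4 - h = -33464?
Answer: -520331190696457/179607 ≈ -2.8971e+9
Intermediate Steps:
h = 33468 (h = 4 - 1*(-33464) = 4 + 33464 = 33468)
t = -170804 (t = -71145 - 99659 = -170804)
z = -520361868290485/179607 (z = (-20221 + 33468)*(-218708 + 1/(235710 - 56103)) = 13247*(-218708 + 1/179607) = 13247*(-39281487755/179607) = -520361868290485/179607 ≈ -2.8972e+9)
z - t = -520361868290485/179607 - 1*(-170804) = -520361868290485/179607 + 170804 = -520331190696457/179607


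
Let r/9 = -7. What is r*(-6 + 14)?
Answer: -504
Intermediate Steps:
r = -63 (r = 9*(-7) = -63)
r*(-6 + 14) = -63*(-6 + 14) = -63*8 = -504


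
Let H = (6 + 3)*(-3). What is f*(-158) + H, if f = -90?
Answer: 14193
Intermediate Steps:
H = -27 (H = 9*(-3) = -27)
f*(-158) + H = -90*(-158) - 27 = 14220 - 27 = 14193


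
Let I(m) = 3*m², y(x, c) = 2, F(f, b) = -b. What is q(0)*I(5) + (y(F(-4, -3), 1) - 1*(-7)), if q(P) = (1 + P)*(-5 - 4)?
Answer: -666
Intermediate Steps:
q(P) = -9 - 9*P (q(P) = (1 + P)*(-9) = -9 - 9*P)
q(0)*I(5) + (y(F(-4, -3), 1) - 1*(-7)) = (-9 - 9*0)*(3*5²) + (2 - 1*(-7)) = (-9 + 0)*(3*25) + (2 + 7) = -9*75 + 9 = -675 + 9 = -666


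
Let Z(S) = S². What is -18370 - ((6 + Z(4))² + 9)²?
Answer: -261419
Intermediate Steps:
-18370 - ((6 + Z(4))² + 9)² = -18370 - ((6 + 4²)² + 9)² = -18370 - ((6 + 16)² + 9)² = -18370 - (22² + 9)² = -18370 - (484 + 9)² = -18370 - 1*493² = -18370 - 1*243049 = -18370 - 243049 = -261419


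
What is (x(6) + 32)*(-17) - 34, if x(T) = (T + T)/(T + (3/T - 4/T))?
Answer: -21454/35 ≈ -612.97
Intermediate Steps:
x(T) = 2*T/(T - 1/T) (x(T) = (2*T)/(T - 1/T) = 2*T/(T - 1/T))
(x(6) + 32)*(-17) - 34 = (2*6²/(-1 + 6²) + 32)*(-17) - 34 = (2*36/(-1 + 36) + 32)*(-17) - 34 = (2*36/35 + 32)*(-17) - 34 = (2*36*(1/35) + 32)*(-17) - 34 = (72/35 + 32)*(-17) - 34 = (1192/35)*(-17) - 34 = -20264/35 - 34 = -21454/35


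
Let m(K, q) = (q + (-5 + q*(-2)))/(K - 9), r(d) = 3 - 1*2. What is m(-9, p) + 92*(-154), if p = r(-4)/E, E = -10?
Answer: -2550191/180 ≈ -14168.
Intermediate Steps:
r(d) = 1 (r(d) = 3 - 2 = 1)
p = -1/10 (p = 1/(-10) = 1*(-1/10) = -1/10 ≈ -0.10000)
m(K, q) = (-5 - q)/(-9 + K) (m(K, q) = (q + (-5 - 2*q))/(-9 + K) = (-5 - q)/(-9 + K))
m(-9, p) + 92*(-154) = (-5 - 1*(-1/10))/(-9 - 9) + 92*(-154) = (-5 + 1/10)/(-18) - 14168 = -1/18*(-49/10) - 14168 = 49/180 - 14168 = -2550191/180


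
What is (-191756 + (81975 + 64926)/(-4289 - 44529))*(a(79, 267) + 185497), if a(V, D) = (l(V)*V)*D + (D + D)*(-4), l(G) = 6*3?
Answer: -479157695651165/4438 ≈ -1.0797e+11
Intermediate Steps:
l(G) = 18
a(V, D) = -8*D + 18*D*V (a(V, D) = (18*V)*D + (D + D)*(-4) = 18*D*V + (2*D)*(-4) = 18*D*V - 8*D = -8*D + 18*D*V)
(-191756 + (81975 + 64926)/(-4289 - 44529))*(a(79, 267) + 185497) = (-191756 + (81975 + 64926)/(-4289 - 44529))*(2*267*(-4 + 9*79) + 185497) = (-191756 + 146901/(-48818))*(2*267*(-4 + 711) + 185497) = (-191756 + 146901*(-1/48818))*(2*267*707 + 185497) = (-191756 - 146901/48818)*(377538 + 185497) = -9361291309/48818*563035 = -479157695651165/4438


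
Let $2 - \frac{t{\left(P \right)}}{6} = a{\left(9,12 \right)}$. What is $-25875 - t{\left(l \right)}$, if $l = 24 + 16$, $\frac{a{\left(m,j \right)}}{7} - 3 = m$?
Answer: $-25383$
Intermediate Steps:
$a{\left(m,j \right)} = 21 + 7 m$
$l = 40$
$t{\left(P \right)} = -492$ ($t{\left(P \right)} = 12 - 6 \left(21 + 7 \cdot 9\right) = 12 - 6 \left(21 + 63\right) = 12 - 504 = -492$)
$-25875 - t{\left(l \right)} = -25875 - -492 = -25875 + 492 = -25383$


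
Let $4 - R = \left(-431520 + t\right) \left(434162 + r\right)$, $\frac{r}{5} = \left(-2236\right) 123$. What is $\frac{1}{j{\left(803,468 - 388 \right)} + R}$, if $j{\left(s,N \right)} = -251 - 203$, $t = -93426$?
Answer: $- \frac{1}{493962637638} \approx -2.0244 \cdot 10^{-12}$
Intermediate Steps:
$r = -1375140$ ($r = 5 \left(\left(-2236\right) 123\right) = 5 \left(-275028\right) = -1375140$)
$j{\left(s,N \right)} = -454$ ($j{\left(s,N \right)} = -251 - 203 = -454$)
$R = -493962637184$ ($R = 4 - \left(-431520 - 93426\right) \left(434162 - 1375140\right) = 4 - \left(-524946\right) \left(-940978\right) = 4 - 493962637188 = -493962637184$)
$\frac{1}{j{\left(803,468 - 388 \right)} + R} = \frac{1}{-454 - 493962637184} = \frac{1}{-493962637638} = - \frac{1}{493962637638}$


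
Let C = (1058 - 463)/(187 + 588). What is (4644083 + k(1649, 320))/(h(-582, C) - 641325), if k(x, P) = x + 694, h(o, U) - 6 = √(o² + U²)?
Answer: -35795343326676675/4940617773949882 - 360098015*√8137858261/4940617773949882 ≈ -7.2517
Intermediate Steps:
C = 119/155 (C = 595/775 = 595*(1/775) = 119/155 ≈ 0.76774)
h(o, U) = 6 + √(U² + o²) (h(o, U) = 6 + √(o² + U²) = 6 + √(U² + o²))
k(x, P) = 694 + x
(4644083 + k(1649, 320))/(h(-582, C) - 641325) = (4644083 + (694 + 1649))/((6 + √((119/155)² + (-582)²)) - 641325) = (4644083 + 2343)/((6 + √(14161/24025 + 338724)) - 641325) = 4646426/((6 + √(8137858261/24025)) - 641325) = 4646426/((6 + √8137858261/155) - 641325) = 4646426/(-641319 + √8137858261/155)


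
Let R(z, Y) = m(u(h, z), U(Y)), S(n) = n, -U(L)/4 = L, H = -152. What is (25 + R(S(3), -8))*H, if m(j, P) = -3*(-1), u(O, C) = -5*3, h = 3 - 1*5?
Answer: -4256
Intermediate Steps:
U(L) = -4*L
h = -2 (h = 3 - 5 = -2)
u(O, C) = -15
m(j, P) = 3
R(z, Y) = 3
(25 + R(S(3), -8))*H = (25 + 3)*(-152) = 28*(-152) = -4256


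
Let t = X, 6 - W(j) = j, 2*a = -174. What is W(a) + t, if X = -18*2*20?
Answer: -627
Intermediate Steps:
a = -87 (a = (1/2)*(-174) = -87)
W(j) = 6 - j
X = -720 (X = -36*20 = -720)
t = -720
W(a) + t = (6 - 1*(-87)) - 720 = (6 + 87) - 720 = 93 - 720 = -627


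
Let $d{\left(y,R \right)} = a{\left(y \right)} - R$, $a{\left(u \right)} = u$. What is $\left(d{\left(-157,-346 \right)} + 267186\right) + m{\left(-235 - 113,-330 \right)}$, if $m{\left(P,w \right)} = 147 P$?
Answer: $216219$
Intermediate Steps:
$d{\left(y,R \right)} = y - R$
$\left(d{\left(-157,-346 \right)} + 267186\right) + m{\left(-235 - 113,-330 \right)} = \left(\left(-157 - -346\right) + 267186\right) + 147 \left(-235 - 113\right) = \left(\left(-157 + 346\right) + 267186\right) + 147 \left(-235 - 113\right) = \left(189 + 267186\right) + 147 \left(-348\right) = 267375 - 51156 = 216219$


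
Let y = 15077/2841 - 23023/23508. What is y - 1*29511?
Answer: -656879784245/22262076 ≈ -29507.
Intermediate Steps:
y = 96340591/22262076 (y = 15077*(1/2841) - 23023*1/23508 = 15077/2841 - 23023/23508 = 96340591/22262076 ≈ 4.3276)
y - 1*29511 = 96340591/22262076 - 1*29511 = 96340591/22262076 - 29511 = -656879784245/22262076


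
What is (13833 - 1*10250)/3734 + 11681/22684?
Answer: 62446813/42351028 ≈ 1.4745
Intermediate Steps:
(13833 - 1*10250)/3734 + 11681/22684 = (13833 - 10250)*(1/3734) + 11681*(1/22684) = 3583*(1/3734) + 11681/22684 = 3583/3734 + 11681/22684 = 62446813/42351028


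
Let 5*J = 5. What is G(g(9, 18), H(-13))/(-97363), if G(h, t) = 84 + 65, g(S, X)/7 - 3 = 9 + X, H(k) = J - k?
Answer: -149/97363 ≈ -0.0015304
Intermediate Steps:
J = 1 (J = (⅕)*5 = 1)
H(k) = 1 - k
g(S, X) = 84 + 7*X (g(S, X) = 21 + 7*(9 + X) = 21 + (63 + 7*X) = 84 + 7*X)
G(h, t) = 149
G(g(9, 18), H(-13))/(-97363) = 149/(-97363) = 149*(-1/97363) = -149/97363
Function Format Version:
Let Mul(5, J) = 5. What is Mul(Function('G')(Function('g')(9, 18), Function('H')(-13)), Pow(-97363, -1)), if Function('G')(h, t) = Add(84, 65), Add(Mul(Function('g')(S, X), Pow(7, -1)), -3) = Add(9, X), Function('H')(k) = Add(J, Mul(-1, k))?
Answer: Rational(-149, 97363) ≈ -0.0015304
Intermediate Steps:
J = 1 (J = Mul(Rational(1, 5), 5) = 1)
Function('H')(k) = Add(1, Mul(-1, k))
Function('g')(S, X) = Add(84, Mul(7, X)) (Function('g')(S, X) = Add(21, Mul(7, Add(9, X))) = Add(21, Add(63, Mul(7, X))) = Add(84, Mul(7, X)))
Function('G')(h, t) = 149
Mul(Function('G')(Function('g')(9, 18), Function('H')(-13)), Pow(-97363, -1)) = Mul(149, Pow(-97363, -1)) = Mul(149, Rational(-1, 97363)) = Rational(-149, 97363)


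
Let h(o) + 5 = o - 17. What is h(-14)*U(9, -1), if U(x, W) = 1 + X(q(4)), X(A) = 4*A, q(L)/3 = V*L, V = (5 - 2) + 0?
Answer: -5220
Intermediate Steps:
V = 3 (V = 3 + 0 = 3)
h(o) = -22 + o (h(o) = -5 + (o - 17) = -5 + (-17 + o) = -22 + o)
q(L) = 9*L (q(L) = 3*(3*L) = 9*L)
U(x, W) = 145 (U(x, W) = 1 + 4*(9*4) = 1 + 4*36 = 1 + 144 = 145)
h(-14)*U(9, -1) = (-22 - 14)*145 = -36*145 = -5220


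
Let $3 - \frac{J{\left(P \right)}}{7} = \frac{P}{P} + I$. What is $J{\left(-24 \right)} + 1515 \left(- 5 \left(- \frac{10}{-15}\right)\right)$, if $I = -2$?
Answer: $-5022$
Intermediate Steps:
$J{\left(P \right)} = 28$ ($J{\left(P \right)} = 21 - 7 \left(\frac{P}{P} - 2\right) = 21 - 7 \left(1 - 2\right) = 21 - -7 = 21 + 7 = 28$)
$J{\left(-24 \right)} + 1515 \left(- 5 \left(- \frac{10}{-15}\right)\right) = 28 + 1515 \left(- 5 \left(- \frac{10}{-15}\right)\right) = 28 + 1515 \left(- 5 \left(\left(-10\right) \left(- \frac{1}{15}\right)\right)\right) = 28 + 1515 \left(\left(-5\right) \frac{2}{3}\right) = 28 + 1515 \left(- \frac{10}{3}\right) = 28 - 5050 = -5022$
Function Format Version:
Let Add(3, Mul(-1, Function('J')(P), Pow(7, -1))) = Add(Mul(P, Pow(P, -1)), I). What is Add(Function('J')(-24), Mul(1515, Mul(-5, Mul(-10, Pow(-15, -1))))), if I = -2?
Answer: -5022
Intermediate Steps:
Function('J')(P) = 28 (Function('J')(P) = Add(21, Mul(-7, Add(Mul(P, Pow(P, -1)), -2))) = Add(21, Mul(-7, Add(1, -2))) = Add(21, Mul(-7, -1)) = Add(21, 7) = 28)
Add(Function('J')(-24), Mul(1515, Mul(-5, Mul(-10, Pow(-15, -1))))) = Add(28, Mul(1515, Mul(-5, Mul(-10, Pow(-15, -1))))) = Add(28, Mul(1515, Mul(-5, Mul(-10, Rational(-1, 15))))) = Add(28, Mul(1515, Mul(-5, Rational(2, 3)))) = Add(28, Mul(1515, Rational(-10, 3))) = Add(28, -5050) = -5022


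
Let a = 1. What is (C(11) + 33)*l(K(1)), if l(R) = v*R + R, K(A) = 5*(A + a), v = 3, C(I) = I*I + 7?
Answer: 6440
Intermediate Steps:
C(I) = 7 + I² (C(I) = I² + 7 = 7 + I²)
K(A) = 5 + 5*A (K(A) = 5*(A + 1) = 5*(1 + A) = 5 + 5*A)
l(R) = 4*R (l(R) = 3*R + R = 4*R)
(C(11) + 33)*l(K(1)) = ((7 + 11²) + 33)*(4*(5 + 5*1)) = ((7 + 121) + 33)*(4*(5 + 5)) = (128 + 33)*(4*10) = 161*40 = 6440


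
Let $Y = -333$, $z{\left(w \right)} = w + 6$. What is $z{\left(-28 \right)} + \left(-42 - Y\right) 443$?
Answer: $128891$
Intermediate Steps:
$z{\left(w \right)} = 6 + w$
$z{\left(-28 \right)} + \left(-42 - Y\right) 443 = \left(6 - 28\right) + \left(-42 - -333\right) 443 = -22 + \left(-42 + 333\right) 443 = -22 + 291 \cdot 443 = -22 + 128913 = 128891$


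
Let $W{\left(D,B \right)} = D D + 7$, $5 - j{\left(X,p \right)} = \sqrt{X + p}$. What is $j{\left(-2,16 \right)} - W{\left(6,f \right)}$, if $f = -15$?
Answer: $-38 - \sqrt{14} \approx -41.742$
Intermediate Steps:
$j{\left(X,p \right)} = 5 - \sqrt{X + p}$
$W{\left(D,B \right)} = 7 + D^{2}$ ($W{\left(D,B \right)} = D^{2} + 7 = 7 + D^{2}$)
$j{\left(-2,16 \right)} - W{\left(6,f \right)} = \left(5 - \sqrt{-2 + 16}\right) - \left(7 + 6^{2}\right) = \left(5 - \sqrt{14}\right) - \left(7 + 36\right) = \left(5 - \sqrt{14}\right) - 43 = -38 - \sqrt{14}$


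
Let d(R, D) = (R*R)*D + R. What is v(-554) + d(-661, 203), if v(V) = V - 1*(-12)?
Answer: 88693760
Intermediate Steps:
d(R, D) = R + D*R**2 (d(R, D) = R**2*D + R = D*R**2 + R = R + D*R**2)
v(V) = 12 + V (v(V) = V + 12 = 12 + V)
v(-554) + d(-661, 203) = (12 - 554) - 661*(1 + 203*(-661)) = -542 - 661*(1 - 134183) = -542 - 661*(-134182) = -542 + 88694302 = 88693760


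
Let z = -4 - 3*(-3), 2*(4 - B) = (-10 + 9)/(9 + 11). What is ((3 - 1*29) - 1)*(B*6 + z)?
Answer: -15741/20 ≈ -787.05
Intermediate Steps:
B = 161/40 (B = 4 - (-10 + 9)/(2*(9 + 11)) = 4 - (-1)/(2*20) = 4 - ½*(-1/20) = 4 + 1/40 = 161/40 ≈ 4.0250)
z = 5 (z = -4 + 9 = 5)
((3 - 1*29) - 1)*(B*6 + z) = ((3 - 1*29) - 1)*((161/40)*6 + 5) = ((3 - 29) - 1)*(483/20 + 5) = (-26 - 1)*(583/20) = -27*583/20 = -15741/20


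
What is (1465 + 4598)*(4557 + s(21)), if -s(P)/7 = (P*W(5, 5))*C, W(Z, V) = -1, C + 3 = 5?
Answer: 29411613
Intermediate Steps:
C = 2 (C = -3 + 5 = 2)
s(P) = 14*P (s(P) = -7*P*(-1)*2 = -7*(-P)*2 = -(-14)*P = 14*P)
(1465 + 4598)*(4557 + s(21)) = (1465 + 4598)*(4557 + 14*21) = 6063*(4557 + 294) = 6063*4851 = 29411613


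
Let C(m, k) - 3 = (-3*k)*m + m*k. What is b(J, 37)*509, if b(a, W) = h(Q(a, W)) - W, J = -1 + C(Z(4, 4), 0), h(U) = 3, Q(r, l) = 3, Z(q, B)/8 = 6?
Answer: -17306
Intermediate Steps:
Z(q, B) = 48 (Z(q, B) = 8*6 = 48)
C(m, k) = 3 - 2*k*m (C(m, k) = 3 + ((-3*k)*m + m*k) = 3 + (-3*k*m + k*m) = 3 - 2*k*m)
J = 2 (J = -1 + (3 - 2*0*48) = -1 + (3 + 0) = -1 + 3 = 2)
b(a, W) = 3 - W
b(J, 37)*509 = (3 - 1*37)*509 = (3 - 37)*509 = -34*509 = -17306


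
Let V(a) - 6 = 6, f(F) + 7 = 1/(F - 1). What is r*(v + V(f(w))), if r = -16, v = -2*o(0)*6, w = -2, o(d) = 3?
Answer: 384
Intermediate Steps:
f(F) = -7 + 1/(-1 + F) (f(F) = -7 + 1/(F - 1) = -7 + 1/(-1 + F))
V(a) = 12 (V(a) = 6 + 6 = 12)
v = -36 (v = -2*3*6 = -6*6 = -36)
r*(v + V(f(w))) = -16*(-36 + 12) = -16*(-24) = 384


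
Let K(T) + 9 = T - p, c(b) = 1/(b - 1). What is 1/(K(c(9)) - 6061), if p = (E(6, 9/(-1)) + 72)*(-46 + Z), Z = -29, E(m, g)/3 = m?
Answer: 8/5441 ≈ 0.0014703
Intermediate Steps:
E(m, g) = 3*m
p = -6750 (p = (3*6 + 72)*(-46 - 29) = (18 + 72)*(-75) = 90*(-75) = -6750)
c(b) = 1/(-1 + b)
K(T) = 6741 + T (K(T) = -9 + (T - 1*(-6750)) = -9 + (T + 6750) = -9 + (6750 + T) = 6741 + T)
1/(K(c(9)) - 6061) = 1/((6741 + 1/(-1 + 9)) - 6061) = 1/((6741 + 1/8) - 6061) = 1/((6741 + ⅛) - 6061) = 1/(53929/8 - 6061) = 1/(5441/8) = 8/5441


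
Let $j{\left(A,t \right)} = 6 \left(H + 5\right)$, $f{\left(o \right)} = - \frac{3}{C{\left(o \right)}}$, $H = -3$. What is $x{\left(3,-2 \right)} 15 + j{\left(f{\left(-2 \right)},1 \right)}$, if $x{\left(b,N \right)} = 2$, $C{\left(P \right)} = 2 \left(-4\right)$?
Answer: $42$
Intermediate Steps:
$C{\left(P \right)} = -8$
$f{\left(o \right)} = \frac{3}{8}$ ($f{\left(o \right)} = - \frac{3}{-8} = \left(-3\right) \left(- \frac{1}{8}\right) = \frac{3}{8}$)
$j{\left(A,t \right)} = 12$ ($j{\left(A,t \right)} = 6 \left(-3 + 5\right) = 6 \cdot 2 = 12$)
$x{\left(3,-2 \right)} 15 + j{\left(f{\left(-2 \right)},1 \right)} = 2 \cdot 15 + 12 = 30 + 12 = 42$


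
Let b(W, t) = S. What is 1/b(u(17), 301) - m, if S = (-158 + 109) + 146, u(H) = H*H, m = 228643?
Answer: -22178370/97 ≈ -2.2864e+5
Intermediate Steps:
u(H) = H²
S = 97 (S = -49 + 146 = 97)
b(W, t) = 97
1/b(u(17), 301) - m = 1/97 - 1*228643 = 1/97 - 228643 = -22178370/97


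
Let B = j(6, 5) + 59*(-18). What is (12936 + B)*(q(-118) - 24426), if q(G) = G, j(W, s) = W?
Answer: -291582720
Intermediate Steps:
B = -1056 (B = 6 + 59*(-18) = 6 - 1062 = -1056)
(12936 + B)*(q(-118) - 24426) = (12936 - 1056)*(-118 - 24426) = 11880*(-24544) = -291582720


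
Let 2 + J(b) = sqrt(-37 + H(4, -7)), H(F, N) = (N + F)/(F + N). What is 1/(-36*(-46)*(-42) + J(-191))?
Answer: -34777/2418879476 - 3*I/2418879476 ≈ -1.4377e-5 - 1.2402e-9*I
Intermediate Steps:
H(F, N) = 1 (H(F, N) = (F + N)/(F + N) = 1)
J(b) = -2 + 6*I (J(b) = -2 + sqrt(-37 + 1) = -2 + sqrt(-36) = -2 + 6*I)
1/(-36*(-46)*(-42) + J(-191)) = 1/(-36*(-46)*(-42) + (-2 + 6*I)) = 1/(1656*(-42) + (-2 + 6*I)) = 1/(-69552 + (-2 + 6*I)) = 1/(-69554 + 6*I) = (-69554 - 6*I)/4837758952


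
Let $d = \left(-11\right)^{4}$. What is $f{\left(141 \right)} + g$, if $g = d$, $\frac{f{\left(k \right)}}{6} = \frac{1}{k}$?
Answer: $\frac{688129}{47} \approx 14641.0$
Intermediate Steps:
$d = 14641$
$f{\left(k \right)} = \frac{6}{k}$
$g = 14641$
$f{\left(141 \right)} + g = \frac{6}{141} + 14641 = 6 \cdot \frac{1}{141} + 14641 = \frac{2}{47} + 14641 = \frac{688129}{47}$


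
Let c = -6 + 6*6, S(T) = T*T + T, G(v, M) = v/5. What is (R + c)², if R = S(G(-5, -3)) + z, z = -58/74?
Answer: 1168561/1369 ≈ 853.59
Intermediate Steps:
G(v, M) = v/5 (G(v, M) = v*(⅕) = v/5)
S(T) = T + T² (S(T) = T² + T = T + T²)
z = -29/37 (z = -58*1/74 = -29/37 ≈ -0.78378)
c = 30 (c = -6 + 36 = 30)
R = -29/37 (R = ((⅕)*(-5))*(1 + (⅕)*(-5)) - 29/37 = -(1 - 1) - 29/37 = -1*0 - 29/37 = 0 - 29/37 = -29/37 ≈ -0.78378)
(R + c)² = (-29/37 + 30)² = (1081/37)² = 1168561/1369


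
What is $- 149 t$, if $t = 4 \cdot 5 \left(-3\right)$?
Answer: $8940$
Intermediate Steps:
$t = -60$ ($t = 20 \left(-3\right) = -60$)
$- 149 t = \left(-149\right) \left(-60\right) = 8940$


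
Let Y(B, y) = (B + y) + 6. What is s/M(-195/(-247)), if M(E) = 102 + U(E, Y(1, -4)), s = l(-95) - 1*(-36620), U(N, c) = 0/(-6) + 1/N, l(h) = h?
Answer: 547875/1549 ≈ 353.70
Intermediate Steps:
Y(B, y) = 6 + B + y
U(N, c) = 1/N (U(N, c) = 0*(-⅙) + 1/N = 0 + 1/N = 1/N)
s = 36525 (s = -95 - 1*(-36620) = -95 + 36620 = 36525)
M(E) = 102 + 1/E
s/M(-195/(-247)) = 36525/(102 + 1/(-195/(-247))) = 36525/(102 + 1/(-195*(-1/247))) = 36525/(102 + 1/(15/19)) = 36525/(102 + 19/15) = 36525/(1549/15) = 36525*(15/1549) = 547875/1549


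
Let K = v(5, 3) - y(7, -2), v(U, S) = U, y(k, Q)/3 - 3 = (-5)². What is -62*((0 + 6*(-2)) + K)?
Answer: 5642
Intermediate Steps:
y(k, Q) = 84 (y(k, Q) = 9 + 3*(-5)² = 9 + 3*25 = 9 + 75 = 84)
K = -79 (K = 5 - 1*84 = 5 - 84 = -79)
-62*((0 + 6*(-2)) + K) = -62*((0 + 6*(-2)) - 79) = -62*((0 - 12) - 79) = -62*(-12 - 79) = -62*(-91) = 5642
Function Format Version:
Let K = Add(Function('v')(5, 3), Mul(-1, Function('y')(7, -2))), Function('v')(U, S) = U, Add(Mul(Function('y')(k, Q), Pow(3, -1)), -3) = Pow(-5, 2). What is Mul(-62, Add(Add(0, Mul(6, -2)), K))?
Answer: 5642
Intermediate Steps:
Function('y')(k, Q) = 84 (Function('y')(k, Q) = Add(9, Mul(3, Pow(-5, 2))) = Add(9, Mul(3, 25)) = Add(9, 75) = 84)
K = -79 (K = Add(5, Mul(-1, 84)) = Add(5, -84) = -79)
Mul(-62, Add(Add(0, Mul(6, -2)), K)) = Mul(-62, Add(Add(0, Mul(6, -2)), -79)) = Mul(-62, Add(Add(0, -12), -79)) = Mul(-62, Add(-12, -79)) = Mul(-62, -91) = 5642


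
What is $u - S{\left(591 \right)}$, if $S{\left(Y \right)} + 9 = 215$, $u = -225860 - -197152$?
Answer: $-28914$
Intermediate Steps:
$u = -28708$ ($u = -225860 + 197152 = -28708$)
$S{\left(Y \right)} = 206$ ($S{\left(Y \right)} = -9 + 215 = 206$)
$u - S{\left(591 \right)} = -28708 - 206 = -28914$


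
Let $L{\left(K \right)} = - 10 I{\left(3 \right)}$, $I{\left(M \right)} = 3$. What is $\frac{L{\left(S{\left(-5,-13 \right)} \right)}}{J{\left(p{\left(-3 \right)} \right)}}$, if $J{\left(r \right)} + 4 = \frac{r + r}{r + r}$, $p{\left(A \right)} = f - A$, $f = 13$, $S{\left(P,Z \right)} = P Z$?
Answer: $10$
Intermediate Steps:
$L{\left(K \right)} = -30$ ($L{\left(K \right)} = \left(-10\right) 3 = -30$)
$p{\left(A \right)} = 13 - A$
$J{\left(r \right)} = -3$ ($J{\left(r \right)} = -4 + \frac{r + r}{r + r} = -4 + \frac{2 r}{2 r} = -4 + 2 r \frac{1}{2 r} = -4 + 1 = -3$)
$\frac{L{\left(S{\left(-5,-13 \right)} \right)}}{J{\left(p{\left(-3 \right)} \right)}} = - \frac{30}{-3} = \left(-30\right) \left(- \frac{1}{3}\right) = 10$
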